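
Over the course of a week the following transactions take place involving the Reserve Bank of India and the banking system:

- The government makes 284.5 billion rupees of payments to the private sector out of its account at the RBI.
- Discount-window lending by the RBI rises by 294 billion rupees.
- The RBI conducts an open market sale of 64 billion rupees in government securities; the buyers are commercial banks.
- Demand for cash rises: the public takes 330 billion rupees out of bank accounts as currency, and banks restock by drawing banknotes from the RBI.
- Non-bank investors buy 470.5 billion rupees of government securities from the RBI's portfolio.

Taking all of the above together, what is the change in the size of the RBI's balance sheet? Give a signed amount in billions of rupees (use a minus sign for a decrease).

-240.5 billion

Government spending 284.5 billion rupees: only the composition of liabilities changes → 0.
Discount-window loan 294 billion rupees: an RBI asset is acquired → +294B.
OMO sale (to banks) 64 billion rupees: an RBI asset is shed → −64B.
Currency withdrawal 330 billion rupees: only the composition of liabilities changes → 0.
Asset sale (to non-banks) 470.5 billion rupees: an RBI asset is shed → −470.5B.
Net: 0 + 294 − 64 + 0 − 470.5 = -240.5 billion.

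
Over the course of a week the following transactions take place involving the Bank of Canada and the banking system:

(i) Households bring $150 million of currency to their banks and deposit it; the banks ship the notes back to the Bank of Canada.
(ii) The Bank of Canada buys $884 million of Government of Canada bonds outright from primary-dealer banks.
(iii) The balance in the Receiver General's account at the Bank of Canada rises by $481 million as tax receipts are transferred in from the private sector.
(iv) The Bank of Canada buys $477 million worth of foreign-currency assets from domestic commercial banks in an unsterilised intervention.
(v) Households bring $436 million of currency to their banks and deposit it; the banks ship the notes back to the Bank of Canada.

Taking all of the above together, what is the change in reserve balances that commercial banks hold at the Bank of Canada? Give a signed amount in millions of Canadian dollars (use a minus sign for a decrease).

+$1466 million

Currency deposit $150 million: returned notes are swapped for reserve credit → +$150M.
OMO purchase (from banks) $884 million: the Bank of Canada pays by crediting reserve accounts → +$884M.
Government account inflow $481 million: funds move from bank reserves into the government account → −$481M.
FX purchase $477 million: the Bank of Canada pays by crediting reserve accounts → +$477M.
Currency deposit $436 million: returned notes are swapped for reserve credit → +$436M.
Net: 150 + 884 − 481 + 477 + 436 = +$1466 million.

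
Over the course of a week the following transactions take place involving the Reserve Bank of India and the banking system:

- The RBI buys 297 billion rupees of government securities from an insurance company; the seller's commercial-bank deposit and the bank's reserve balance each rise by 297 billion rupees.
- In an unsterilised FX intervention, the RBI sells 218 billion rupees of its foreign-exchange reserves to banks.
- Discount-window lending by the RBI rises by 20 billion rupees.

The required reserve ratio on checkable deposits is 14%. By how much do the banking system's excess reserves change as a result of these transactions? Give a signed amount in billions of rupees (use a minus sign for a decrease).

+57.42 billion

Asset purchase (from non-banks) 297 billion rupees: reserves +297B, deposits +297B.
FX sale 218 billion rupees: reserves −218B, deposits 0.
Discount-window loan 20 billion rupees: reserves +20B, deposits 0.
Totals: Δreserves = +99B, Δdeposits = +297B.
Δrequired reserves = 14% × +297B = +41.58B.
Δexcess reserves = Δreserves − Δrequired = +99B − (+41.58B) = +57.42 billion.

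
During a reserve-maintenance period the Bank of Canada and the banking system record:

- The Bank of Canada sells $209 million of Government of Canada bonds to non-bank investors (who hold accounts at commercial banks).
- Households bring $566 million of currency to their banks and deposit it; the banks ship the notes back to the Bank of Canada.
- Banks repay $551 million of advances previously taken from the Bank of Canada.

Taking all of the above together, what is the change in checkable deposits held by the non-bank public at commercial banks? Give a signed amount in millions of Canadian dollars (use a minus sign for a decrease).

Bank of Canada balance sheet:
  Assets:      Securities −$209M, Loans to banks −$551M
  Liabilities: Bank reserves −$194M, Currency in circulation −$566M
Commercial banking system:
  Assets:      Reserves at CB −$194M
  Liabilities: Checkable deposits +$357M, Borrowings from CB −$551M
So the change in checkable deposits held by the non-bank public at commercial banks is +$357 million.

+$357 million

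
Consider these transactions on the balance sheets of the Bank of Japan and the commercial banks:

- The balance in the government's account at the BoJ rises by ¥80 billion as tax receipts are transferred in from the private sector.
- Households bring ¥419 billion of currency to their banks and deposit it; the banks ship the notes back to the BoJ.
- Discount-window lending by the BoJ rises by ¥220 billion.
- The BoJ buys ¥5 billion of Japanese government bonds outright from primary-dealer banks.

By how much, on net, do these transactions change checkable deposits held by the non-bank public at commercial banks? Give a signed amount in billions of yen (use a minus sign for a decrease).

Government account inflow ¥80 billion: non-bank counterparties' bank balances fall → −¥80B.
Currency deposit ¥419 billion: non-bank counterparties' bank balances rise → +¥419B.
Discount-window loan ¥220 billion: the counterparty is a bank, so public deposits are unchanged → 0.
OMO purchase (from banks) ¥5 billion: the counterparty is a bank, so public deposits are unchanged → 0.
Net: −80 + 419 + 0 + 0 = +¥339 billion.

+¥339 billion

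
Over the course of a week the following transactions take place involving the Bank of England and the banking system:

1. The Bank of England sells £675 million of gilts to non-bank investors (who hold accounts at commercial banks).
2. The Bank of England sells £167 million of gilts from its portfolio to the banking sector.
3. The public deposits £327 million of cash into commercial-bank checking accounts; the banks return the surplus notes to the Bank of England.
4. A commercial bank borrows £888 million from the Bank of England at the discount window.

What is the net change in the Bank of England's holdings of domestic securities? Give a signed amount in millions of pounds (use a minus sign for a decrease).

Asset sale (to non-banks) £675 million: securities removed from the Bank of England's portfolio → −£675M.
OMO sale (to banks) £167 million: securities removed from the Bank of England's portfolio → −£167M.
Currency deposit £327 million: the Bank of England's securities portfolio is untouched → 0.
Discount-window loan £888 million: the Bank of England's securities portfolio is untouched → 0.
Net: −675 − 167 + 0 + 0 = -£842 million.

-£842 million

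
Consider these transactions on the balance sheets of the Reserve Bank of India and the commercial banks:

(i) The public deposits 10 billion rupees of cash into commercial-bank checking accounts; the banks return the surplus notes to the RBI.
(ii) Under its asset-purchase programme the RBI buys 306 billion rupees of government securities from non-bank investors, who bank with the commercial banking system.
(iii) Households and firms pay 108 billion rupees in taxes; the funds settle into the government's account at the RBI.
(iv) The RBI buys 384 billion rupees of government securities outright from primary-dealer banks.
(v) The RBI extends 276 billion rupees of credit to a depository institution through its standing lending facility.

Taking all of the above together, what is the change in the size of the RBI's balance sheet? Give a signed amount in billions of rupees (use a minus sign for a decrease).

RBI balance sheet:
  Assets:      Securities +690B, Loans to banks +276B
  Liabilities: Bank reserves +868B, Currency in circulation −10B, Government deposits +108B
Commercial banking system:
  Assets:      Reserves at CB +868B, Securities −384B
  Liabilities: Checkable deposits +208B, Borrowings from CB +276B
Change in total RBI assets = +966 billion.

+966 billion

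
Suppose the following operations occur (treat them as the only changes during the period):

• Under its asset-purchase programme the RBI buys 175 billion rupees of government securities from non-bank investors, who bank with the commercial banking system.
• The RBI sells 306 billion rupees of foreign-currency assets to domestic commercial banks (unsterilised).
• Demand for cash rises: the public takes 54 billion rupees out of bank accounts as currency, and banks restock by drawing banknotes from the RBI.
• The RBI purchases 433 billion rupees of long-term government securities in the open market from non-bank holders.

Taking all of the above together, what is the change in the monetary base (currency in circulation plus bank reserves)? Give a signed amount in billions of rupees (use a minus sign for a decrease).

+302 billion

RBI balance sheet:
  Assets:      Securities +608B, Foreign assets −306B
  Liabilities: Bank reserves +248B, Currency in circulation +54B
Commercial banking system:
  Assets:      Reserves at CB +248B, Foreign assets +306B
  Liabilities: Checkable deposits +554B
Monetary base = currency + reserves: +54B + (+248B) = +302 billion.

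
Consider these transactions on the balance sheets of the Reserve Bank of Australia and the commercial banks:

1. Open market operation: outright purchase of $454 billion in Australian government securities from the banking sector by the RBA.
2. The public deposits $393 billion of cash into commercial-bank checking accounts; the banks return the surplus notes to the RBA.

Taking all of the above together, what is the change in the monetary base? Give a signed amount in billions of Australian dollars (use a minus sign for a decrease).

+$454 billion

RBA balance sheet:
  Assets:      Securities +$454B
  Liabilities: Bank reserves +$847B, Currency in circulation −$393B
Monetary base = currency + reserves: −$393B + (+$847B) = +$454 billion.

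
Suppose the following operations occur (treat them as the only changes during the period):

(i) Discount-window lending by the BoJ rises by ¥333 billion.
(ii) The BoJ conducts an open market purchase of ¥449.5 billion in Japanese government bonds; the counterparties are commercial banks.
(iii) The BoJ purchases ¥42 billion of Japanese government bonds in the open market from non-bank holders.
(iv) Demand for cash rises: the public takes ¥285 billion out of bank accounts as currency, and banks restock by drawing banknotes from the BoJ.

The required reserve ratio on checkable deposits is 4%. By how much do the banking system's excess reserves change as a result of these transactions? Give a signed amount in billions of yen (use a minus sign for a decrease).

+¥549.22 billion

Discount-window loan ¥333 billion: reserves +¥333B, deposits 0.
OMO purchase (from banks) ¥449.5 billion: reserves +¥449.5B, deposits 0.
Asset purchase (from non-banks) ¥42 billion: reserves +¥42B, deposits +¥42B.
Currency withdrawal ¥285 billion: reserves −¥285B, deposits −¥285B.
Totals: Δreserves = +¥539.5B, Δdeposits = −¥243B.
Δrequired reserves = 4% × −¥243B = −¥9.72B.
Δexcess reserves = Δreserves − Δrequired = +¥539.5B − (−¥9.72B) = +¥549.22 billion.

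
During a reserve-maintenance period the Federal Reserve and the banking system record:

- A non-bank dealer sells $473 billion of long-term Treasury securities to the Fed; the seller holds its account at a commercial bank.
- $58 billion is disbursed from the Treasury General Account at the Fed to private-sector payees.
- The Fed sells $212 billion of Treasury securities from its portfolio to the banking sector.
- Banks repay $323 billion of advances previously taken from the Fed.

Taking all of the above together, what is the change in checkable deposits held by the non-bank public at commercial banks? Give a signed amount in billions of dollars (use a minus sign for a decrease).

Fed balance sheet:
  Assets:      Securities +$261B, Loans to banks −$323B
  Liabilities: Bank reserves −$4B, Government deposits −$58B
Commercial banking system:
  Assets:      Reserves at CB −$4B, Securities +$212B
  Liabilities: Checkable deposits +$531B, Borrowings from CB −$323B
So the change in checkable deposits held by the non-bank public at commercial banks is +$531 billion.

+$531 billion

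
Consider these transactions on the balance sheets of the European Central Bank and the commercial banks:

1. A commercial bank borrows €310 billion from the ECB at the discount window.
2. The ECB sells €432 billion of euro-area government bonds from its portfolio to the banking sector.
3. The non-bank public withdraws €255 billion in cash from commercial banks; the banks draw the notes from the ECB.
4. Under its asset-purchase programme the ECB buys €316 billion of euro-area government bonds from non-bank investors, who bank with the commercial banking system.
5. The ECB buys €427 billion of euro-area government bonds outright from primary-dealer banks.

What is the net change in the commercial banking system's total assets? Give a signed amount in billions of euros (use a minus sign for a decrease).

+€371 billion

ECB balance sheet:
  Assets:      Securities +€311B, Loans to banks +€310B
  Liabilities: Bank reserves +€366B, Currency in circulation +€255B
Commercial banking system:
  Assets:      Reserves at CB +€366B, Securities +€5B
  Liabilities: Checkable deposits +€61B, Borrowings from CB +€310B
Change in total bank assets = +€371 billion.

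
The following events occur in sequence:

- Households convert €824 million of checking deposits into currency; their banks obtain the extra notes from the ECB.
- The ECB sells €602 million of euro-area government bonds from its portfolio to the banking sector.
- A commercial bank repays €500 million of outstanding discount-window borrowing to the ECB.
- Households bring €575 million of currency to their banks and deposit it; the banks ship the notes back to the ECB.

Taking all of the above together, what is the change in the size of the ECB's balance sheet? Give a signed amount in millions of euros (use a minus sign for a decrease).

Currency withdrawal €824 million: only the composition of liabilities changes → 0.
OMO sale (to banks) €602 million: an ECB asset is shed → −€602M.
Discount-window repayment €500 million: an ECB asset is shed → −€500M.
Currency deposit €575 million: only the composition of liabilities changes → 0.
Net: 0 − 602 − 500 + 0 = -€1102 million.

-€1102 million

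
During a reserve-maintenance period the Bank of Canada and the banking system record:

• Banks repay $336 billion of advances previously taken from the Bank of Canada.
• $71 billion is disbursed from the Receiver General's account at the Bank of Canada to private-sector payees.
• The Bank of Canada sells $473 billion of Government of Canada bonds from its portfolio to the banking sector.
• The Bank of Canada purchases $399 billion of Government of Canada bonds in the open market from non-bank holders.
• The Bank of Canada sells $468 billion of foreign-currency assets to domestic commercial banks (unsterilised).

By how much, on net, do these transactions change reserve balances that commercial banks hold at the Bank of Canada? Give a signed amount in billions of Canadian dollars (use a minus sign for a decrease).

Bank of Canada balance sheet:
  Assets:      Securities −$74B, Loans to banks −$336B, Foreign assets −$468B
  Liabilities: Bank reserves −$807B, Government deposits −$71B
Commercial banking system:
  Assets:      Reserves at CB −$807B, Securities +$473B, Foreign assets +$468B
  Liabilities: Checkable deposits +$470B, Borrowings from CB −$336B
So the change in reserve balances that commercial banks hold at the Bank of Canada is -$807 billion.

-$807 billion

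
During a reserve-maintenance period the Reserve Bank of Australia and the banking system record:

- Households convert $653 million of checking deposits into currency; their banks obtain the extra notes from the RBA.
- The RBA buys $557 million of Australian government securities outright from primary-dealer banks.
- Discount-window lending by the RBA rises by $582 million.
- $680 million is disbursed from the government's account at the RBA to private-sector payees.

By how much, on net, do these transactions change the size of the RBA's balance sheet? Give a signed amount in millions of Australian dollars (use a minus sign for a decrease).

Currency withdrawal $653 million: only the composition of liabilities changes → 0.
OMO purchase (from banks) $557 million: an RBA asset is acquired → +$557M.
Discount-window loan $582 million: an RBA asset is acquired → +$582M.
Government spending $680 million: only the composition of liabilities changes → 0.
Net: 0 + 557 + 582 + 0 = +$1139 million.

+$1139 million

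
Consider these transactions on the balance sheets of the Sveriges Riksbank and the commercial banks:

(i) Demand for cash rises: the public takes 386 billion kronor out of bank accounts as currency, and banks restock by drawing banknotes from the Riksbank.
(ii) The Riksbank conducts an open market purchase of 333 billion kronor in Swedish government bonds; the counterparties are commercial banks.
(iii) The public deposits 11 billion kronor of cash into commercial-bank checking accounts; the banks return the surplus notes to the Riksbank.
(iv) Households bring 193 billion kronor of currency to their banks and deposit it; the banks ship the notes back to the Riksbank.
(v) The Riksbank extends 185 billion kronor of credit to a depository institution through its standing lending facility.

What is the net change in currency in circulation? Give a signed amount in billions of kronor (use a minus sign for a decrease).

+182 billion

Currency withdrawal 386 billion kronor: notes leave the central bank → +386B.
OMO purchase (from banks) 333 billion kronor: no currency enters or leaves circulation → 0.
Currency deposit 11 billion kronor: notes return to the central bank → −11B.
Currency deposit 193 billion kronor: notes return to the central bank → −193B.
Discount-window loan 185 billion kronor: no currency enters or leaves circulation → 0.
Net: 386 + 0 − 11 − 193 + 0 = +182 billion.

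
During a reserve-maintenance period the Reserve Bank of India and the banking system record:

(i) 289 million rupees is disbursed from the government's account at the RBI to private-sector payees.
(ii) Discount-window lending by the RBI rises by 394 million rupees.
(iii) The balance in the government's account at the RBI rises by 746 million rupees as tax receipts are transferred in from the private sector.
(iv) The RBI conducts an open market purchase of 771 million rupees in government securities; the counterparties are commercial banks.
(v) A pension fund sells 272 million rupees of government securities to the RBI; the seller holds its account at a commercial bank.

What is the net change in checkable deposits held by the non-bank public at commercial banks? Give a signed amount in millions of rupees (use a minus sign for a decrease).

Government spending 289 million rupees: non-bank counterparties' bank balances rise → +289M.
Discount-window loan 394 million rupees: the counterparty is a bank, so public deposits are unchanged → 0.
Government account inflow 746 million rupees: non-bank counterparties' bank balances fall → −746M.
OMO purchase (from banks) 771 million rupees: the counterparty is a bank, so public deposits are unchanged → 0.
Asset purchase (from non-banks) 272 million rupees: non-bank counterparties' bank balances rise → +272M.
Net: 289 + 0 − 746 + 0 + 272 = -185 million.

-185 million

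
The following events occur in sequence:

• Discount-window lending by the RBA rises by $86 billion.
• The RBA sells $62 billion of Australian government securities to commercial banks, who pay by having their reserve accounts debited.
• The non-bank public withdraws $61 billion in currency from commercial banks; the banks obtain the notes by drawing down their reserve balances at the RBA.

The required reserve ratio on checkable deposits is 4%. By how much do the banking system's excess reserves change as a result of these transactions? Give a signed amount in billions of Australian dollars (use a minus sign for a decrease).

-$34.56 billion

Discount-window loan $86 billion: reserves +$86B, deposits 0.
OMO sale (to banks) $62 billion: reserves −$62B, deposits 0.
Currency withdrawal $61 billion: reserves −$61B, deposits −$61B.
Totals: Δreserves = −$37B, Δdeposits = −$61B.
Δrequired reserves = 4% × −$61B = −$2.44B.
Δexcess reserves = Δreserves − Δrequired = −$37B − (−$2.44B) = -$34.56 billion.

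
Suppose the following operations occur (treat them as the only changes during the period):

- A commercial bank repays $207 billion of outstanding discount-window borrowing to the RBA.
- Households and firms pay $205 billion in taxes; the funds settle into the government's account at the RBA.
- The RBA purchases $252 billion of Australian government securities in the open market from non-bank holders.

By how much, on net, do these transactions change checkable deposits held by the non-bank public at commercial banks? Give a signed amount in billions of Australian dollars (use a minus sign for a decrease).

+$47 billion

Discount-window repayment $207 billion: the counterparty is a bank, so public deposits are unchanged → 0.
Government account inflow $205 billion: non-bank counterparties' bank balances fall → −$205B.
Asset purchase (from non-banks) $252 billion: non-bank counterparties' bank balances rise → +$252B.
Net: 0 − 205 + 252 = +$47 billion.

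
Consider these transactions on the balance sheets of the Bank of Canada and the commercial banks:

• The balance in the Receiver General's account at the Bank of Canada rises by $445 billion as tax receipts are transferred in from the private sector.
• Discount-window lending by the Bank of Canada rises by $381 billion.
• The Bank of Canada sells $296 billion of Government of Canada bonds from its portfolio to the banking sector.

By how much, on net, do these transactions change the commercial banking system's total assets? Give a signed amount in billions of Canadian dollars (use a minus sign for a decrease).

Bank of Canada balance sheet:
  Assets:      Securities −$296B, Loans to banks +$381B
  Liabilities: Bank reserves −$360B, Government deposits +$445B
Commercial banking system:
  Assets:      Reserves at CB −$360B, Securities +$296B
  Liabilities: Checkable deposits −$445B, Borrowings from CB +$381B
Change in total bank assets = -$64 billion.

-$64 billion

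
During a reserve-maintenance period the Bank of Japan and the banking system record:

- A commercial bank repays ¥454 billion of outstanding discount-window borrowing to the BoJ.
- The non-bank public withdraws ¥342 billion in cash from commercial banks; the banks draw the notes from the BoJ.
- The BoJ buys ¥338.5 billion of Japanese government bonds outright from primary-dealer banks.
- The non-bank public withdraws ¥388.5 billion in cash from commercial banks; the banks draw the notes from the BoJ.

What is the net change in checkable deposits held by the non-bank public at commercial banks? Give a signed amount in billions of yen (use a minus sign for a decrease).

Discount-window repayment ¥454 billion: the counterparty is a bank, so public deposits are unchanged → 0.
Currency withdrawal ¥342 billion: non-bank counterparties' bank balances fall → −¥342B.
OMO purchase (from banks) ¥338.5 billion: the counterparty is a bank, so public deposits are unchanged → 0.
Currency withdrawal ¥388.5 billion: non-bank counterparties' bank balances fall → −¥388.5B.
Net: 0 − 342 + 0 − 388.5 = -¥730.5 billion.

-¥730.5 billion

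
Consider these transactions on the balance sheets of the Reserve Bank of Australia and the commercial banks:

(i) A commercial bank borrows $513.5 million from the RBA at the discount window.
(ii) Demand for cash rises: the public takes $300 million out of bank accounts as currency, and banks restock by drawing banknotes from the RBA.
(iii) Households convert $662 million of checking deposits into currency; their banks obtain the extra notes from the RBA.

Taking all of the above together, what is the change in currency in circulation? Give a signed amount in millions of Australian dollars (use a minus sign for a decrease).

RBA balance sheet:
  Assets:      Loans to banks +$513.5M
  Liabilities: Bank reserves −$448.5M, Currency in circulation +$962M
Commercial banking system:
  Assets:      Reserves at CB −$448.5M
  Liabilities: Checkable deposits −$962M, Borrowings from CB +$513.5M
So the change in currency in circulation is +$962 million.

+$962 million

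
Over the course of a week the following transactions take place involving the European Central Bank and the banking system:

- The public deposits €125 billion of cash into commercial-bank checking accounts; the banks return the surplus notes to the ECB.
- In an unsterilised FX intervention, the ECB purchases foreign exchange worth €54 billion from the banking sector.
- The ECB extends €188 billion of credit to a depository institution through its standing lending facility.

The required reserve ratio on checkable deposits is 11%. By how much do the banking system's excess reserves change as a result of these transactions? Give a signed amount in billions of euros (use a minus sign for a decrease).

+€353.25 billion

Currency deposit €125 billion: reserves +€125B, deposits +€125B.
FX purchase €54 billion: reserves +€54B, deposits 0.
Discount-window loan €188 billion: reserves +€188B, deposits 0.
Totals: Δreserves = +€367B, Δdeposits = +€125B.
Δrequired reserves = 11% × +€125B = +€13.75B.
Δexcess reserves = Δreserves − Δrequired = +€367B − (+€13.75B) = +€353.25 billion.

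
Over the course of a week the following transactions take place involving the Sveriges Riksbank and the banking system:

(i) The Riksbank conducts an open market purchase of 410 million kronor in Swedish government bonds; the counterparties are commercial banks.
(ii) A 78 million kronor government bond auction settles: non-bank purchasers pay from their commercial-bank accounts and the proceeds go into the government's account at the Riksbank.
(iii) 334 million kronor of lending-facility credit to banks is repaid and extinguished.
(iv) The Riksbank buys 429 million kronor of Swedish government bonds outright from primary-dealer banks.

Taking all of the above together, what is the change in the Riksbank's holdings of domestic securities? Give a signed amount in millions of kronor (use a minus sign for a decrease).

Riksbank balance sheet:
  Assets:      Securities +839M, Loans to banks −334M
  Liabilities: Bank reserves +427M, Government deposits +78M
Commercial banking system:
  Assets:      Reserves at CB +427M, Securities −839M
  Liabilities: Checkable deposits −78M, Borrowings from CB −334M
So the change in the Riksbank's holdings of domestic securities is +839 million.

+839 million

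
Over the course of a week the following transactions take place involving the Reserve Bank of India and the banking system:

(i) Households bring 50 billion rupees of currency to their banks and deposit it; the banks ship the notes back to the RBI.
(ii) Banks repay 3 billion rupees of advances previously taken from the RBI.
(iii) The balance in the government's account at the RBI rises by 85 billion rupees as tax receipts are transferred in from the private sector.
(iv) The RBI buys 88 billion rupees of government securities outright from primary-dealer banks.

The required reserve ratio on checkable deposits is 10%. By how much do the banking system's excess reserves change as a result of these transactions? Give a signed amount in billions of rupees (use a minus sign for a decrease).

Currency deposit 50 billion rupees: reserves +50B, deposits +50B.
Discount-window repayment 3 billion rupees: reserves −3B, deposits 0.
Government account inflow 85 billion rupees: reserves −85B, deposits −85B.
OMO purchase (from banks) 88 billion rupees: reserves +88B, deposits 0.
Totals: Δreserves = +50B, Δdeposits = −35B.
Δrequired reserves = 10% × −35B = −3.5B.
Δexcess reserves = Δreserves − Δrequired = +50B − (−3.5B) = +53.5 billion.

+53.5 billion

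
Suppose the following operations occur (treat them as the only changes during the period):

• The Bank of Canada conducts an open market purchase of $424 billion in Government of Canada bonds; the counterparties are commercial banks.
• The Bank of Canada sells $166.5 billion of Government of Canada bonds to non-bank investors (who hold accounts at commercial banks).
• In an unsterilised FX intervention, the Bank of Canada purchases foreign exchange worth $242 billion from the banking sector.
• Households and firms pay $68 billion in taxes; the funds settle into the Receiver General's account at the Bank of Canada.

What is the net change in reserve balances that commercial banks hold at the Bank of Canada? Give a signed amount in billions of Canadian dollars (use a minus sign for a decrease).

Bank of Canada balance sheet:
  Assets:      Securities +$257.5B, Foreign assets +$242B
  Liabilities: Bank reserves +$431.5B, Government deposits +$68B
So the change in reserve balances that commercial banks hold at the Bank of Canada is +$431.5 billion.

+$431.5 billion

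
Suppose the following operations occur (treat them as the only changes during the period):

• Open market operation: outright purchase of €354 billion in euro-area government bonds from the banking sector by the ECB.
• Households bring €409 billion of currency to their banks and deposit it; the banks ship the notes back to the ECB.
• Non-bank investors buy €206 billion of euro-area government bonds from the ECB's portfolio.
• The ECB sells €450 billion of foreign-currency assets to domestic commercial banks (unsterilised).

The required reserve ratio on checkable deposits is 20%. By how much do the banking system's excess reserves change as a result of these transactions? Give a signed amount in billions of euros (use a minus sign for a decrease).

+€66.4 billion

OMO purchase (from banks) €354 billion: reserves +€354B, deposits 0.
Currency deposit €409 billion: reserves +€409B, deposits +€409B.
Asset sale (to non-banks) €206 billion: reserves −€206B, deposits −€206B.
FX sale €450 billion: reserves −€450B, deposits 0.
Totals: Δreserves = +€107B, Δdeposits = +€203B.
Δrequired reserves = 20% × +€203B = +€40.6B.
Δexcess reserves = Δreserves − Δrequired = +€107B − (+€40.6B) = +€66.4 billion.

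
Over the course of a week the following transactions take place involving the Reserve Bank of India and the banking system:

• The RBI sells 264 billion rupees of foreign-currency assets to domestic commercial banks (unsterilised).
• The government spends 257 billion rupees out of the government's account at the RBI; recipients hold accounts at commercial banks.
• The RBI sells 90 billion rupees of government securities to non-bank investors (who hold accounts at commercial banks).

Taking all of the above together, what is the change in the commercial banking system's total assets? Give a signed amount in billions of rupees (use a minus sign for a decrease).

RBI balance sheet:
  Assets:      Securities −90B, Foreign assets −264B
  Liabilities: Bank reserves −97B, Government deposits −257B
Commercial banking system:
  Assets:      Reserves at CB −97B, Foreign assets +264B
  Liabilities: Checkable deposits +167B
Change in total bank assets = +167 billion.

+167 billion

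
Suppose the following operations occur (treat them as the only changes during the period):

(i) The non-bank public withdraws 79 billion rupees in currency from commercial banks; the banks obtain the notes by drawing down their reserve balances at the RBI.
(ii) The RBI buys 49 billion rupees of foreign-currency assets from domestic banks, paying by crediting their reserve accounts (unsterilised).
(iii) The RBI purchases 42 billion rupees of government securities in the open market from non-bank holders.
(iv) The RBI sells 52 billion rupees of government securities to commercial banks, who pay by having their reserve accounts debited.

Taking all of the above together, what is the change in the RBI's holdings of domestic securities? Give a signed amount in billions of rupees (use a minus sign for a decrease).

-10 billion

RBI balance sheet:
  Assets:      Securities −10B, Foreign assets +49B
  Liabilities: Bank reserves −40B, Currency in circulation +79B
Commercial banking system:
  Assets:      Reserves at CB −40B, Securities +52B, Foreign assets −49B
  Liabilities: Checkable deposits −37B
So the change in the RBI's holdings of domestic securities is -10 billion.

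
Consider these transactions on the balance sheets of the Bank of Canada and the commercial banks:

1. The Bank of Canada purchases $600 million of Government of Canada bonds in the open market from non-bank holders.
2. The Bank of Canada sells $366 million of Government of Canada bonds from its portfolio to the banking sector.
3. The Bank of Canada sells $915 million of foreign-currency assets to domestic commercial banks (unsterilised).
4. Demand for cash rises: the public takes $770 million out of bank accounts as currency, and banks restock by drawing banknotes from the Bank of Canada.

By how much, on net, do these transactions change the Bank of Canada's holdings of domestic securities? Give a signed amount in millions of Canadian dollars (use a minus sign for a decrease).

Asset purchase (from non-banks) $600 million: securities added to the Bank of Canada's portfolio → +$600M.
OMO sale (to banks) $366 million: securities removed from the Bank of Canada's portfolio → −$366M.
FX sale $915 million: the Bank of Canada's securities portfolio is untouched → 0.
Currency withdrawal $770 million: the Bank of Canada's securities portfolio is untouched → 0.
Net: 600 − 366 + 0 + 0 = +$234 million.

+$234 million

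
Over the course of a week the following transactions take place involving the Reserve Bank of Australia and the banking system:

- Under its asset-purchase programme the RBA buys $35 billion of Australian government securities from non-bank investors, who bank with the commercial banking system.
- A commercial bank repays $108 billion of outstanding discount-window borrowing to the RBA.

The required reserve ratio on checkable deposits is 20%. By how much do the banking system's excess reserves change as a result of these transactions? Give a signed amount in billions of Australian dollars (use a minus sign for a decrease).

-$80 billion

Asset purchase (from non-banks) $35 billion: reserves +$35B, deposits +$35B.
Discount-window repayment $108 billion: reserves −$108B, deposits 0.
Totals: Δreserves = −$73B, Δdeposits = +$35B.
Δrequired reserves = 20% × +$35B = +$7B.
Δexcess reserves = Δreserves − Δrequired = −$73B − (+$7B) = -$80 billion.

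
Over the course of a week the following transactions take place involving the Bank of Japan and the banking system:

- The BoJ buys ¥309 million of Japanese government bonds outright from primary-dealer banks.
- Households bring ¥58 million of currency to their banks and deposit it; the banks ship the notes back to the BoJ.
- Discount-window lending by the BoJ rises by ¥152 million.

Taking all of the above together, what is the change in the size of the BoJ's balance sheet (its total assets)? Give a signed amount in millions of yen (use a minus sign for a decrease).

+¥461 million

BoJ balance sheet:
  Assets:      Securities +¥309M, Loans to banks +¥152M
  Liabilities: Bank reserves +¥519M, Currency in circulation −¥58M
Commercial banking system:
  Assets:      Reserves at CB +¥519M, Securities −¥309M
  Liabilities: Checkable deposits +¥58M, Borrowings from CB +¥152M
Change in total BoJ assets = +¥461 million.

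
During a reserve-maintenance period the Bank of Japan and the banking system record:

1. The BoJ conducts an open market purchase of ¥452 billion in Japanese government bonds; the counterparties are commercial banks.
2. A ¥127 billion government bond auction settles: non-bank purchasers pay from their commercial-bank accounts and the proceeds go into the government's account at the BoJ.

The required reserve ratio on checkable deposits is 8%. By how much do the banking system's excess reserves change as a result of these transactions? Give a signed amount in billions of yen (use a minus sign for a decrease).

OMO purchase (from banks) ¥452 billion: reserves +¥452B, deposits 0.
Government account inflow ¥127 billion: reserves −¥127B, deposits −¥127B.
Totals: Δreserves = +¥325B, Δdeposits = −¥127B.
Δrequired reserves = 8% × −¥127B = −¥10.16B.
Δexcess reserves = Δreserves − Δrequired = +¥325B − (−¥10.16B) = +¥335.16 billion.

+¥335.16 billion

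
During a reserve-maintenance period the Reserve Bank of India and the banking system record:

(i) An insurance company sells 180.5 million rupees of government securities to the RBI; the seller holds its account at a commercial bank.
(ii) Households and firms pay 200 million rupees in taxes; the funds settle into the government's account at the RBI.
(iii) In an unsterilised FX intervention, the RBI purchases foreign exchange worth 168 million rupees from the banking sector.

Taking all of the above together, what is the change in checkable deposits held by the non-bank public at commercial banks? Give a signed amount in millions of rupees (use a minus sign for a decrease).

Asset purchase (from non-banks) 180.5 million rupees: non-bank counterparties' bank balances rise → +180.5M.
Government account inflow 200 million rupees: non-bank counterparties' bank balances fall → −200M.
FX purchase 168 million rupees: the counterparty is a bank, so public deposits are unchanged → 0.
Net: 180.5 − 200 + 0 = -19.5 million.

-19.5 million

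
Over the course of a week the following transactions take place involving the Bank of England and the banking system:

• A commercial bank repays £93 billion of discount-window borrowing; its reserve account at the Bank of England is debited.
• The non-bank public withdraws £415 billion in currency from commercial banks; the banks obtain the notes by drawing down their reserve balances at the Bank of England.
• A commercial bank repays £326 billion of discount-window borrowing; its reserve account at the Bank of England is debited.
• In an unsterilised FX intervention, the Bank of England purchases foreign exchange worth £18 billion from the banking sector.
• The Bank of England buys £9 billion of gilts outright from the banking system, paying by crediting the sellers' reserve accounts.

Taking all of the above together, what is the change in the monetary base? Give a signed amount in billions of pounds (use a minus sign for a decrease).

-£392 billion

Bank of England balance sheet:
  Assets:      Securities +£9B, Loans to banks −£419B, Foreign assets +£18B
  Liabilities: Bank reserves −£807B, Currency in circulation +£415B
Commercial banking system:
  Assets:      Reserves at CB −£807B, Securities −£9B, Foreign assets −£18B
  Liabilities: Checkable deposits −£415B, Borrowings from CB −£419B
Monetary base = currency + reserves: +£415B + (−£807B) = -£392 billion.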